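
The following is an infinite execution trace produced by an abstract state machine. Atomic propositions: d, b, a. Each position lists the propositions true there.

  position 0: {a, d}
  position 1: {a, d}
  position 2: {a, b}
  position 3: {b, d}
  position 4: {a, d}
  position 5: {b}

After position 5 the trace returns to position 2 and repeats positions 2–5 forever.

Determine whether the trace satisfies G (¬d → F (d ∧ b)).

¬d → F (d ∧ b) holds at every position 0..5, and those are all positions ever visited, so G (¬d → F (d ∧ b)) holds.
Positions where ¬d holds: 2, 5.
Check F (d ∧ b) at each: 2→ok, 5→ok.

Yes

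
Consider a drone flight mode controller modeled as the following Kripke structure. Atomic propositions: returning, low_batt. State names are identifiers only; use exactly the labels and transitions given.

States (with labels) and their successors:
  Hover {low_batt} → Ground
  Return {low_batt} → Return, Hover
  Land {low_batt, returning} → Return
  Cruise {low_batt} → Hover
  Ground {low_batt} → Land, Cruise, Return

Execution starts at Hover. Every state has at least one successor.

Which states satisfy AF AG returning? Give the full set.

States satisfying AG returning: ∅.
States satisfying AF AG returning: ∅.

none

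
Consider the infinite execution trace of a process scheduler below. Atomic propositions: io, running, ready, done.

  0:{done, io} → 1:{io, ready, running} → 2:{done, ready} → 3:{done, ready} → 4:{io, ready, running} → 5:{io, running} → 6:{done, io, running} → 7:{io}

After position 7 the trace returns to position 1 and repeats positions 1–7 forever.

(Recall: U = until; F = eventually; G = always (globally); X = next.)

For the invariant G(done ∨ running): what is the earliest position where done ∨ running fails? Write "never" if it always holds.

Check done ∨ running at each position in order: 0 ✓, 1 ✓, 2 ✓, 3 ✓, 4 ✓, 5 ✓, 6 ✓.
At position 7 the labels are {io}, so done ∨ running is false there. This is the first violation.

7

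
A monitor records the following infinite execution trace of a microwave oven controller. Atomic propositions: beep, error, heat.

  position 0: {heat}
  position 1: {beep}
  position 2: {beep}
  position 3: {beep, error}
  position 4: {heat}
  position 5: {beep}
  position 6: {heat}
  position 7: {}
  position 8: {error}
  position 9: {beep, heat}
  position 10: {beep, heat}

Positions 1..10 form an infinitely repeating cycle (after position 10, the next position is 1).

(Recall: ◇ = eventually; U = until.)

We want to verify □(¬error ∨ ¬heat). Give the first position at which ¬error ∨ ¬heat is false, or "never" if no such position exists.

¬error ∨ ¬heat holds at every position 0..10, and those are all the positions the trace ever visits, so the invariant □(¬error ∨ ¬heat) is never violated.

never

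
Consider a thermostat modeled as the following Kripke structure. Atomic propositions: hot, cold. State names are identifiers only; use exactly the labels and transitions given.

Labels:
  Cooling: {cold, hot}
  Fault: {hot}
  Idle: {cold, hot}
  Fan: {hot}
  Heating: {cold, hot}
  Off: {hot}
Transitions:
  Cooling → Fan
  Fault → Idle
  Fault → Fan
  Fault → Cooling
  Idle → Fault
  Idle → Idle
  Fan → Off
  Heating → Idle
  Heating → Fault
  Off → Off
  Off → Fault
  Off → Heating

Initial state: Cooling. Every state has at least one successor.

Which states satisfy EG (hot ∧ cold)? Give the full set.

States satisfying hot ∧ cold: {Cooling, Idle, Heating}.
States satisfying EG (hot ∧ cold): {Idle, Heating}.

{Idle, Heating}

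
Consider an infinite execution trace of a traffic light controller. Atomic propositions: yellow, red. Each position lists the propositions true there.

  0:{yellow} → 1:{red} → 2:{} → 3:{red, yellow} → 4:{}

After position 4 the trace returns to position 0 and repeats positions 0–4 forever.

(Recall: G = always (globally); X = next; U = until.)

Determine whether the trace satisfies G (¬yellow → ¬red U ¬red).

No

¬yellow → ¬red U ¬red must hold at every position from 0 onward. It fails at position 1, so G (¬yellow → ¬red U ¬red) is false.
Positions where ¬yellow holds: 1, 2, 4.
Check ¬red U ¬red at each: 1→fails, 2→ok, 4→ok.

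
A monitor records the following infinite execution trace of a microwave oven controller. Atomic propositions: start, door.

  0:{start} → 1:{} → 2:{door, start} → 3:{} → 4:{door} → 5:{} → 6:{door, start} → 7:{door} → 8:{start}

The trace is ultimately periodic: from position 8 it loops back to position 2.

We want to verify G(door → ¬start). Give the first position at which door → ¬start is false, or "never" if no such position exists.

Check door → ¬start at each position in order: 0 ✓, 1 ✓.
At position 2 the labels are {door, start}, so door → ¬start is false there. This is the first violation.

2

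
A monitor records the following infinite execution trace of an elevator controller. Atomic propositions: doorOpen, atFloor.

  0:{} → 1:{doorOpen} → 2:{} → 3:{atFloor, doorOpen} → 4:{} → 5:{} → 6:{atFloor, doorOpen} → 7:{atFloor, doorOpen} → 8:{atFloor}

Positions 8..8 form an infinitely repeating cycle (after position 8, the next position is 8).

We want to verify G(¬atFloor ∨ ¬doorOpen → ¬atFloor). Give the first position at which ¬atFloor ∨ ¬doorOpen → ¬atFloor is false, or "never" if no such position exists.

Check ¬atFloor ∨ ¬doorOpen → ¬atFloor at each position in order: 0 ✓, 1 ✓, 2 ✓, 3 ✓, 4 ✓, 5 ✓, 6 ✓, 7 ✓.
At position 8 the labels are {atFloor}, so ¬atFloor ∨ ¬doorOpen → ¬atFloor is false there. This is the first violation.

8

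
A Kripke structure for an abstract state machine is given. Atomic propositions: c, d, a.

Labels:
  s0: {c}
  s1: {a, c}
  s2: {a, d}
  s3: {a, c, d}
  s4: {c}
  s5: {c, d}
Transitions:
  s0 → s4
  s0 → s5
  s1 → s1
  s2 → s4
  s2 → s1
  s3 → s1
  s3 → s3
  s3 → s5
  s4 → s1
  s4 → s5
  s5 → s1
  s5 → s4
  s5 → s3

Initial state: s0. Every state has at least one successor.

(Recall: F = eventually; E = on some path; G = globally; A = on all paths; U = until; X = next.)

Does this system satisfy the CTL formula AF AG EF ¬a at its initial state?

No

States satisfying AG EF ¬a: ∅.
States satisfying AF AG EF ¬a: ∅.
There is a path from s0 along which AG EF ¬a never holds.
s0 ∉ Sat(AF AG EF ¬a).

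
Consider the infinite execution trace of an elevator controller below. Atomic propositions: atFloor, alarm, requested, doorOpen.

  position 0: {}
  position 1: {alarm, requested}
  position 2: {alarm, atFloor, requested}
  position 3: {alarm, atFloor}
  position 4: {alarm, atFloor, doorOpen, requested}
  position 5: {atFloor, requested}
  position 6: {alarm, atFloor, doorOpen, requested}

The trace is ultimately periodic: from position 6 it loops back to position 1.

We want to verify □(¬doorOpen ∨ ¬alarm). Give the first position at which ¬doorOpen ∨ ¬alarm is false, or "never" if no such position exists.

Check ¬doorOpen ∨ ¬alarm at each position in order: 0 ✓, 1 ✓, 2 ✓, 3 ✓.
At position 4 the labels are {alarm, atFloor, doorOpen, requested}, so ¬doorOpen ∨ ¬alarm is false there. This is the first violation.

4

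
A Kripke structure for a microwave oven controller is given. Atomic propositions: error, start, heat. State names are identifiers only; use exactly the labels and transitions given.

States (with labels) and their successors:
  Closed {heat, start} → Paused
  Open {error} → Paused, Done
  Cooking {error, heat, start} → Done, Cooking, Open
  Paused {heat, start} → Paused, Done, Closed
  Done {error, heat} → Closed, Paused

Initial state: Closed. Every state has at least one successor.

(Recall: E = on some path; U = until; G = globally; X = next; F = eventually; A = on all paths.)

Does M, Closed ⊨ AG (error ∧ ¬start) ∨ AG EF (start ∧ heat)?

Satisfied

States satisfying error ∧ ¬start: {Open, Done}.
States satisfying AG (error ∧ ¬start): ∅.
States satisfying EF (start ∧ heat): {Closed, Open, Cooking, Paused, Done}.
States satisfying AG EF (start ∧ heat): {Closed, Open, Cooking, Paused, Done}.
States satisfying AG (error ∧ ¬start) ∨ AG EF (start ∧ heat): {Closed, Open, Cooking, Paused, Done}.
Closed ∈ Sat(AG (error ∧ ¬start) ∨ AG EF (start ∧ heat)).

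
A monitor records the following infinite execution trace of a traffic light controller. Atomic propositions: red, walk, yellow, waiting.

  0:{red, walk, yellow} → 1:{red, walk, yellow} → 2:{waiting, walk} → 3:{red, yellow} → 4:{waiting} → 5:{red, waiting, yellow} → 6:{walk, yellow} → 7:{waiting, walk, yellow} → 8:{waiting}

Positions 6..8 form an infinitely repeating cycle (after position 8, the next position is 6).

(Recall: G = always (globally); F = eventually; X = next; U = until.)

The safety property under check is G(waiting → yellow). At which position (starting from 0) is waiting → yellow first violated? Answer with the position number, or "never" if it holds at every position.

Check waiting → yellow at each position in order: 0 ✓, 1 ✓.
At position 2 the labels are {waiting, walk}, so waiting → yellow is false there. This is the first violation.

2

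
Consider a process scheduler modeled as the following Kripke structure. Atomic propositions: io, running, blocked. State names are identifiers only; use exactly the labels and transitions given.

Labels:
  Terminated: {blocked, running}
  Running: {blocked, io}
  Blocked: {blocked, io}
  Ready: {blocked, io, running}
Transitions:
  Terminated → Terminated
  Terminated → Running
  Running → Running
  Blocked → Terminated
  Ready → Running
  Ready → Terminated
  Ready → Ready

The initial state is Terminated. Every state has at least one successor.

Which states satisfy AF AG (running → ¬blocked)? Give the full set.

{Running}

States satisfying AG (running → ¬blocked): {Running}.
States satisfying AF AG (running → ¬blocked): {Running}.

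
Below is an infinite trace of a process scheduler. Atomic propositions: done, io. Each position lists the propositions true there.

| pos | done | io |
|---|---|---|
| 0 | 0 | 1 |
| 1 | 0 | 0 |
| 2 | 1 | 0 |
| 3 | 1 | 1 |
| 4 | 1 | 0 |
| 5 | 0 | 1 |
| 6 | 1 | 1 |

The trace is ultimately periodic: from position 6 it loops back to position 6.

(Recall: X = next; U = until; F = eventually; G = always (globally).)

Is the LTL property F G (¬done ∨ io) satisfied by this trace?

G (¬done ∨ io) holds at position 5, which is reachable from 0, so F G (¬done ∨ io) holds.

Satisfied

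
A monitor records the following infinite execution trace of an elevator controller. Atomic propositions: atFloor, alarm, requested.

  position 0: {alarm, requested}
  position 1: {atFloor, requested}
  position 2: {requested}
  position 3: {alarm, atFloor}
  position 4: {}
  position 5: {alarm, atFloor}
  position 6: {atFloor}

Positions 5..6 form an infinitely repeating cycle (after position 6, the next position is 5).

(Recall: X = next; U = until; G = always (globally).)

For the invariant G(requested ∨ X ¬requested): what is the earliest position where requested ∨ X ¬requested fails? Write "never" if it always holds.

never

requested ∨ X ¬requested holds at every position 0..6, and those are all the positions the trace ever visits, so the invariant G(requested ∨ X ¬requested) is never violated.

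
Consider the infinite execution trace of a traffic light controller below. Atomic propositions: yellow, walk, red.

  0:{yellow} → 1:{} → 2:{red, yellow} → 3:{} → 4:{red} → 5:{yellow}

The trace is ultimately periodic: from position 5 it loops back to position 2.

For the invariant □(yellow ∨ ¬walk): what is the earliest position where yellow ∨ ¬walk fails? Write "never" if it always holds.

yellow ∨ ¬walk holds at every position 0..5, and those are all the positions the trace ever visits, so the invariant □(yellow ∨ ¬walk) is never violated.

never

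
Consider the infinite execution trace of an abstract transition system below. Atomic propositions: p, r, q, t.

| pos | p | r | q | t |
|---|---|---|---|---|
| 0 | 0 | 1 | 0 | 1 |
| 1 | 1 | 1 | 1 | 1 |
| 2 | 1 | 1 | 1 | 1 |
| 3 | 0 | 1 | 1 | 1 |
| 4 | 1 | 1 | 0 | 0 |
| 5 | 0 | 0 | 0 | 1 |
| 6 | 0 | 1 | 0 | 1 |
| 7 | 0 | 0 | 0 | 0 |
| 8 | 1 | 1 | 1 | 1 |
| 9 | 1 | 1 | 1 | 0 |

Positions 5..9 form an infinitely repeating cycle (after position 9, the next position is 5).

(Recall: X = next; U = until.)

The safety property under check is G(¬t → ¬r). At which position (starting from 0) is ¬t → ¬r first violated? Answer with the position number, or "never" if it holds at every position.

Check ¬t → ¬r at each position in order: 0 ✓, 1 ✓, 2 ✓, 3 ✓.
At position 4 the labels are {p, r}, so ¬t → ¬r is false there. This is the first violation.

4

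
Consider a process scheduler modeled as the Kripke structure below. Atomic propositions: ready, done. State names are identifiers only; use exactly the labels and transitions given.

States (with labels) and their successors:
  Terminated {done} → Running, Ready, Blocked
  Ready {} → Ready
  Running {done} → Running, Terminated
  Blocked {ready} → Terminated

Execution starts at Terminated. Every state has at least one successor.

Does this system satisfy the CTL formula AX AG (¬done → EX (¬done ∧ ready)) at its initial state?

No

States satisfying AG (¬done → EX (¬done ∧ ready)): ∅.
States satisfying AX AG (¬done → EX (¬done ∧ ready)): ∅.
Terminated ∉ Sat(AX AG (¬done → EX (¬done ∧ ready))).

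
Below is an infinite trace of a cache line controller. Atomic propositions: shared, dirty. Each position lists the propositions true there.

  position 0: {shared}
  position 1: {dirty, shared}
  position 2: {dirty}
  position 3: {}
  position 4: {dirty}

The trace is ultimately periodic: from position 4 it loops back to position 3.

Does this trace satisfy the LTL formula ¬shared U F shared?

Yes

Walking from position 0: F shared first holds at position 0, and ¬shared holds at every earlier position along the way, so ¬shared U F shared holds.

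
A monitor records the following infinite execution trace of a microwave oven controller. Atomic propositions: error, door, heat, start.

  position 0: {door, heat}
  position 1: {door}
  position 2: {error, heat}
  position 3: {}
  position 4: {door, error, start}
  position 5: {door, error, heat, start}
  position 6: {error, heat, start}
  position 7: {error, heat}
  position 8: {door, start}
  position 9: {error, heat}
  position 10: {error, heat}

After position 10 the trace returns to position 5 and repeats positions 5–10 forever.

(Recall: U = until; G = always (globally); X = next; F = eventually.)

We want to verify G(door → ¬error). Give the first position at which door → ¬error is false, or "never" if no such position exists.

Check door → ¬error at each position in order: 0 ✓, 1 ✓, 2 ✓, 3 ✓.
At position 4 the labels are {door, error, start}, so door → ¬error is false there. This is the first violation.

4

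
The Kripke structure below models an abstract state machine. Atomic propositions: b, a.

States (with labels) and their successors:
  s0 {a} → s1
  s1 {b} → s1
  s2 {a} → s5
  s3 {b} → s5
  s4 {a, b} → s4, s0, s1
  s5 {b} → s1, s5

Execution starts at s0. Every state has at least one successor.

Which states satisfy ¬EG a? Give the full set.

{s0, s1, s2, s3, s5}

States satisfying a: {s0, s2, s4}.
States satisfying EG a: {s4}.
States satisfying ¬EG a: {s0, s1, s2, s3, s5}.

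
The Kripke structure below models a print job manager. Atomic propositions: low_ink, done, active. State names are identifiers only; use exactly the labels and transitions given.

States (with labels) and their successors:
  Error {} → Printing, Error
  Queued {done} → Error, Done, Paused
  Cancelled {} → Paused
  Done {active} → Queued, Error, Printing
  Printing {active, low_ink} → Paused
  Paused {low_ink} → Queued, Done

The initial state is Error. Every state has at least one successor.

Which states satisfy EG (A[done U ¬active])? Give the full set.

{Error, Queued, Cancelled, Paused}

States satisfying A[done U ¬active]: {Error, Queued, Cancelled, Paused}.
States satisfying EG (A[done U ¬active]): {Error, Queued, Cancelled, Paused}.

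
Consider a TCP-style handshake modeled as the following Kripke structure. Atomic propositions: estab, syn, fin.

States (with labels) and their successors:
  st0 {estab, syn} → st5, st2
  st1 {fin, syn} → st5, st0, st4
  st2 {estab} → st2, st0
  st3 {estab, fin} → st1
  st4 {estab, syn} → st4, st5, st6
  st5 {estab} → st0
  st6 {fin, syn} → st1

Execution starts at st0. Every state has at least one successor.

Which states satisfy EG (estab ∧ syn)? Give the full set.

{st4}

States satisfying estab ∧ syn: {st0, st4}.
States satisfying EG (estab ∧ syn): {st4}.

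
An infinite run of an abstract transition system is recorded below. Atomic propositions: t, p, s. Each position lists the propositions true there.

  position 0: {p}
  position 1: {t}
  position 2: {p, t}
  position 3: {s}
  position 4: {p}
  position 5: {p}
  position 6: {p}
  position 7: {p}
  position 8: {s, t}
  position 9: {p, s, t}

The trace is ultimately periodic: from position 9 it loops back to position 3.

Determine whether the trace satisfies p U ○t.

Holds

Walking from position 0: ○t first holds at position 0, and p holds at every earlier position along the way, so p U ○t holds.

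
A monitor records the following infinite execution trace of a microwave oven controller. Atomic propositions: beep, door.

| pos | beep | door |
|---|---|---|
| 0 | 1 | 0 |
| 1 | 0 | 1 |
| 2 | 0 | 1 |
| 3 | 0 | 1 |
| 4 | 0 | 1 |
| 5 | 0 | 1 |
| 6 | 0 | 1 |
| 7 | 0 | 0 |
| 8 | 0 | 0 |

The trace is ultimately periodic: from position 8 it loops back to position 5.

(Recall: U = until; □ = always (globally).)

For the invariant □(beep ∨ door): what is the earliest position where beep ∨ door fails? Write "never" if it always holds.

7

Check beep ∨ door at each position in order: 0 ✓, 1 ✓, 2 ✓, 3 ✓, 4 ✓, 5 ✓, 6 ✓.
At position 7 the labels are {}, so beep ∨ door is false there. This is the first violation.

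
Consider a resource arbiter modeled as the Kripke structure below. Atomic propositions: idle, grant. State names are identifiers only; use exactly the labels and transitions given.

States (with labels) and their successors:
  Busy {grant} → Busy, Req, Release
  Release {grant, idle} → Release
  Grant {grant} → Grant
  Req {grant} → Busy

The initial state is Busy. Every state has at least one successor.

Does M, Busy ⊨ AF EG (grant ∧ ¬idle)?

Yes

States satisfying EG (grant ∧ ¬idle): {Busy, Grant, Req}.
States satisfying AF EG (grant ∧ ¬idle): {Busy, Grant, Req}.
Busy ∈ Sat(AF EG (grant ∧ ¬idle)).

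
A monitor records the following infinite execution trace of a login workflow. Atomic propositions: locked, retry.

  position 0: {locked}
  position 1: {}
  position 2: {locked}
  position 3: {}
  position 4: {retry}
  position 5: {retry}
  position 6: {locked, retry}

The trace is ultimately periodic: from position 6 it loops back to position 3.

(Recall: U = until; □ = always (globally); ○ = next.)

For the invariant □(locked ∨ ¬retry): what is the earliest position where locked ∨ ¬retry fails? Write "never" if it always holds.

4

Check locked ∨ ¬retry at each position in order: 0 ✓, 1 ✓, 2 ✓, 3 ✓.
At position 4 the labels are {retry}, so locked ∨ ¬retry is false there. This is the first violation.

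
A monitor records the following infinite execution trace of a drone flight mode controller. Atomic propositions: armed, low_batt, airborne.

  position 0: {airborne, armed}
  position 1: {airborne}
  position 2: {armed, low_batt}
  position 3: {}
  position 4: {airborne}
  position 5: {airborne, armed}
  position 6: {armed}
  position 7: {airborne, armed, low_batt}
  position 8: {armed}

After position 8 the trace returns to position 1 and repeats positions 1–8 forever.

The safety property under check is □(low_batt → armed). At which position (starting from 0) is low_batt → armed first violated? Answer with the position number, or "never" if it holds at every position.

never

low_batt → armed holds at every position 0..8, and those are all the positions the trace ever visits, so the invariant □(low_batt → armed) is never violated.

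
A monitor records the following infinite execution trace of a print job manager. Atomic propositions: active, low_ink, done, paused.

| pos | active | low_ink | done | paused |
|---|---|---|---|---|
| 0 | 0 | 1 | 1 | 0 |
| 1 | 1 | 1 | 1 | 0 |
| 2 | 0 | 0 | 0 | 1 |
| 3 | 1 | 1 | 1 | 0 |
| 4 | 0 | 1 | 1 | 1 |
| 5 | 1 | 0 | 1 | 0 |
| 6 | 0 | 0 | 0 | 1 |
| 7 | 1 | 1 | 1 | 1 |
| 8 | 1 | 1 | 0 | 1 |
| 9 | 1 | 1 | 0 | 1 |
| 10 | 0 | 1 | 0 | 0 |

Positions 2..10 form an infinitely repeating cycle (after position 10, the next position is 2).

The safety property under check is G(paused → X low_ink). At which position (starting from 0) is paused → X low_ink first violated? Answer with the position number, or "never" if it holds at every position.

Check paused → X low_ink at each position in order: 0 ✓, 1 ✓, 2 ✓, 3 ✓.
At position 4 the labels are {done, low_ink, paused} and the next position 5 has {active, done}, so paused → X low_ink is false there. This is the first violation.

4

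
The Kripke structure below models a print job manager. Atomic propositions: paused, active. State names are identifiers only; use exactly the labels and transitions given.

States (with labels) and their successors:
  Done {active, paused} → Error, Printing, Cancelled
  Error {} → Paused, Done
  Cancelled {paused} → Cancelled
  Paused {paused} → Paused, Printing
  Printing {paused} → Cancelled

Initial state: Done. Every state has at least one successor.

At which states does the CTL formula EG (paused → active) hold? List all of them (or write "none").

States satisfying paused → active: {Done, Error}.
States satisfying EG (paused → active): {Done, Error}.

{Done, Error}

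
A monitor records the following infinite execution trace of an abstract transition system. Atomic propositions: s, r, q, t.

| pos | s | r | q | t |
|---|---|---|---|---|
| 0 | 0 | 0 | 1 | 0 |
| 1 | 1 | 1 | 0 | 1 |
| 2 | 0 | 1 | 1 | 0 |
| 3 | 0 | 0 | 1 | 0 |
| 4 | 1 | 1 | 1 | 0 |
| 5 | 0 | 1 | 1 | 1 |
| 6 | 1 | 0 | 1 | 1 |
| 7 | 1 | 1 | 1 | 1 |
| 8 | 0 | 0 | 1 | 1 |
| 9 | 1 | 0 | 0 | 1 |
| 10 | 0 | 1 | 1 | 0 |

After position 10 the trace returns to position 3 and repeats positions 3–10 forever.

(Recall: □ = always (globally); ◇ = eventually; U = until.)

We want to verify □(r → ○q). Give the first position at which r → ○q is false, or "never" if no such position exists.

r → ○q holds at every position 0..10, and those are all the positions the trace ever visits, so the invariant □(r → ○q) is never violated.

never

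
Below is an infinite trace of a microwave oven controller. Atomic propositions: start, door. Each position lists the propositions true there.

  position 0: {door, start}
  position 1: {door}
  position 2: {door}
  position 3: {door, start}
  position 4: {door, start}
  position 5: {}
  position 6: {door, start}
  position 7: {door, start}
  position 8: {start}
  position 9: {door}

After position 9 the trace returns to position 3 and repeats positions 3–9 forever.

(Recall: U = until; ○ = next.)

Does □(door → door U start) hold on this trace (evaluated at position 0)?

Yes

door → door U start holds at every position 0..9, and those are all positions ever visited, so □(door → door U start) holds.
Positions where door holds: 0, 1, 2, 3, 4, 6, 7, 9.
Check door U start at each: 0→ok, 1→ok, 2→ok, 3→ok, 4→ok, 6→ok, 7→ok, 9→ok.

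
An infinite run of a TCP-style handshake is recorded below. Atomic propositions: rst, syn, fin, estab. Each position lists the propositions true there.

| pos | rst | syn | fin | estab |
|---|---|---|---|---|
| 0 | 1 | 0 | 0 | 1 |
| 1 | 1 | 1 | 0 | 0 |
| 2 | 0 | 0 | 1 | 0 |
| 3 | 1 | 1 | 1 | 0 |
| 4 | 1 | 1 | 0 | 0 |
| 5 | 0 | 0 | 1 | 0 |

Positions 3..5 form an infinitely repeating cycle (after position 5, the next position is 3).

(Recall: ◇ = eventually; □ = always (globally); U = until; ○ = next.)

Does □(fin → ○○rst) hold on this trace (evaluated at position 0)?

No

fin → ○○rst must hold at every position from 0 onward. It fails at position 3, so □(fin → ○○rst) is false.
Positions where fin holds: 2, 3, 5.
Check ○○rst at each: 2→ok, 3→fails, 5→ok.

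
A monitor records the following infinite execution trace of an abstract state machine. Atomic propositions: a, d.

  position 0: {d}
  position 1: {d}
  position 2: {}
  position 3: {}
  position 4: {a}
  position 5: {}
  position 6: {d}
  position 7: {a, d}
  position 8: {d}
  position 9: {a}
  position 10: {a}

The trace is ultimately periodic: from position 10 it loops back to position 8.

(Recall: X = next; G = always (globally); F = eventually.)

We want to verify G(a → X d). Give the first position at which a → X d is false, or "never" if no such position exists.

4

Check a → X d at each position in order: 0 ✓, 1 ✓, 2 ✓, 3 ✓.
At position 4 the labels are {a} and the next position 5 has {}, so a → X d is false there. This is the first violation.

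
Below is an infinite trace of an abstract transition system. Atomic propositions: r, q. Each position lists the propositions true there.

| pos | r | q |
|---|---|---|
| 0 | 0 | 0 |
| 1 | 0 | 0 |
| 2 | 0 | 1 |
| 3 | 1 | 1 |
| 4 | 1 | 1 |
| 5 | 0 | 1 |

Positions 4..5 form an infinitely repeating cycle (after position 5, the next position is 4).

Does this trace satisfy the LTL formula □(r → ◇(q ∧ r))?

r → ◇(q ∧ r) holds at every position 0..5, and those are all positions ever visited, so □(r → ◇(q ∧ r)) holds.
Positions where r holds: 3, 4.
Check ◇(q ∧ r) at each: 3→ok, 4→ok.

Holds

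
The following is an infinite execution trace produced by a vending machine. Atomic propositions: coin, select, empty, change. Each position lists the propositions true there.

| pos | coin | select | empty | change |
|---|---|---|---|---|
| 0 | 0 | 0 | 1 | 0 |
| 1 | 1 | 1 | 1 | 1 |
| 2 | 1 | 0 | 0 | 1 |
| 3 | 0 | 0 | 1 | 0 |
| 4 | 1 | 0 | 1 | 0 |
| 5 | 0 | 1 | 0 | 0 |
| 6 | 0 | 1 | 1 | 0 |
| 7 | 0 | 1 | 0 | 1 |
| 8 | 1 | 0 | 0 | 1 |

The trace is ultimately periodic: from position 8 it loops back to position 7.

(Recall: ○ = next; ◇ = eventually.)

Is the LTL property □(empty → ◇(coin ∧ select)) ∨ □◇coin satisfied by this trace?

Holds

empty → ◇(coin ∧ select) must hold at every position from 0 onward. It fails at position 3, so □(empty → ◇(coin ∧ select)) is false.
Positions where empty holds: 0, 1, 3, 4, 6.
Check ◇(coin ∧ select) at each: 0→ok, 1→ok, 3→fails, 4→fails, 6→fails.
◇coin holds at every position 0..8, and those are all positions ever visited, so □◇coin holds.
At position 0: □(empty → ◇(coin ∧ select)) is false; □◇coin is true; so □(empty → ◇(coin ∧ select)) ∨ □◇coin is true.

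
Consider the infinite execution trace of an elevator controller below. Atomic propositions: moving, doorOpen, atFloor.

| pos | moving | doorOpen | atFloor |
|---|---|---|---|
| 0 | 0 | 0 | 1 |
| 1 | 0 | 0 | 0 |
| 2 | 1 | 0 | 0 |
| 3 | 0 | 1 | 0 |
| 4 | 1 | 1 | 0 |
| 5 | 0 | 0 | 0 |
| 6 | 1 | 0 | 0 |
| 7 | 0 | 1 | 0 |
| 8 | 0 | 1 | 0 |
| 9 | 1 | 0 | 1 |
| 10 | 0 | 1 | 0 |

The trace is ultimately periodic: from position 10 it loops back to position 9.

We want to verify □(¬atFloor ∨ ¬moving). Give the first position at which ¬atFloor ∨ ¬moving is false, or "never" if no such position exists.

Check ¬atFloor ∨ ¬moving at each position in order: 0 ✓, 1 ✓, 2 ✓, 3 ✓, 4 ✓, 5 ✓, 6 ✓, 7 ✓, 8 ✓.
At position 9 the labels are {atFloor, moving}, so ¬atFloor ∨ ¬moving is false there. This is the first violation.

9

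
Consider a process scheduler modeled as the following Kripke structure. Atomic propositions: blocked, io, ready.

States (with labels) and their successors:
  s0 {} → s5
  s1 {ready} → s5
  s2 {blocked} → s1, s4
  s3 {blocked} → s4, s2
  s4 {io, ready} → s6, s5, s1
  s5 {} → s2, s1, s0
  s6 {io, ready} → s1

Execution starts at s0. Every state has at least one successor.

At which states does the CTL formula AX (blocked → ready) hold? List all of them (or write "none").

States satisfying blocked → ready: {s0, s1, s4, s5, s6}.
States satisfying AX (blocked → ready): {s0, s1, s2, s4, s6}.

{s0, s1, s2, s4, s6}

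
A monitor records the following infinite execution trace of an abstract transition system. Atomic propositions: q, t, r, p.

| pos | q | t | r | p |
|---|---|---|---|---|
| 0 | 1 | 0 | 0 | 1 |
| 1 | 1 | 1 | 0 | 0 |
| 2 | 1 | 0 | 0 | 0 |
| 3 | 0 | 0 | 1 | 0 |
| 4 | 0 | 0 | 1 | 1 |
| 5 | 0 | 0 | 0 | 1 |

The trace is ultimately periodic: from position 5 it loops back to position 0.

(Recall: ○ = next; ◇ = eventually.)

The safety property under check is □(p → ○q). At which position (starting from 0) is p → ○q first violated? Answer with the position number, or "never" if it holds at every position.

Check p → ○q at each position in order: 0 ✓, 1 ✓, 2 ✓, 3 ✓.
At position 4 the labels are {p, r} and the next position 5 has {p}, so p → ○q is false there. This is the first violation.

4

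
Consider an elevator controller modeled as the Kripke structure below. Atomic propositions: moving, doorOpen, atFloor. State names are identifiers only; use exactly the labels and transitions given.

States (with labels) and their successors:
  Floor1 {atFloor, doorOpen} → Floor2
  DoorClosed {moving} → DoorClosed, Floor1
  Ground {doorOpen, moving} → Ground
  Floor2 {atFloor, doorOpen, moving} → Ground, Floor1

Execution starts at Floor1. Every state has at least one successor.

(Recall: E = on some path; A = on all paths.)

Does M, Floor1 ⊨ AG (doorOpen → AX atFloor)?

States satisfying doorOpen → AX atFloor: {Floor1, DoorClosed}.
States satisfying AG (doorOpen → AX atFloor): ∅.
Floor2 is reachable from Floor1 and violates doorOpen → AX atFloor, so AG fails at Floor1.
Floor1 ∉ Sat(AG (doorOpen → AX atFloor)).

Violated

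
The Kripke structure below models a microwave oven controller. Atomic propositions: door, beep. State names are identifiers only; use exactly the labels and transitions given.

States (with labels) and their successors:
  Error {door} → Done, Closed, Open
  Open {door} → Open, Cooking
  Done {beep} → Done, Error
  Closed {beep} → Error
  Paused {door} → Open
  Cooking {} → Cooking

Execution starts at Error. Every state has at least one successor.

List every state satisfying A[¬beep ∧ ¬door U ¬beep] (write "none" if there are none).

{Error, Open, Paused, Cooking}

States satisfying ¬beep ∧ ¬door: {Cooking}.
States satisfying ¬beep: {Error, Open, Paused, Cooking}.
States satisfying A[¬beep ∧ ¬door U ¬beep]: {Error, Open, Paused, Cooking}.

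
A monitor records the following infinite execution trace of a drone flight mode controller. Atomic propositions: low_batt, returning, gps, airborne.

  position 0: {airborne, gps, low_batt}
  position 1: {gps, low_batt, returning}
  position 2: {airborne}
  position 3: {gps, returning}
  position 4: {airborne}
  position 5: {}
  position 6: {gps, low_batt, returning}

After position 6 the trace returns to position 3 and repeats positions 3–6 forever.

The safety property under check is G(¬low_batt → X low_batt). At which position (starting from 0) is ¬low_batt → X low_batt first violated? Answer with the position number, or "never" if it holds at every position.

2

Check ¬low_batt → X low_batt at each position in order: 0 ✓, 1 ✓.
At position 2 the labels are {airborne} and the next position 3 has {gps, returning}, so ¬low_batt → X low_batt is false there. This is the first violation.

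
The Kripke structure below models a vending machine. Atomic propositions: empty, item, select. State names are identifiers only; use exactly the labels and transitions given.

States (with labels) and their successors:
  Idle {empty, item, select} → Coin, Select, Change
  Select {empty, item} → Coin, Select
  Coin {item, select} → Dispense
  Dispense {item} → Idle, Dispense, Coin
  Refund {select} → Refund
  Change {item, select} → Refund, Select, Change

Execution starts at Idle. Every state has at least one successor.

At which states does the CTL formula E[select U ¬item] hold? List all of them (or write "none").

States satisfying select: {Idle, Coin, Refund, Change}.
States satisfying ¬item: {Refund}.
States satisfying E[select U ¬item]: {Idle, Refund, Change}.

{Idle, Refund, Change}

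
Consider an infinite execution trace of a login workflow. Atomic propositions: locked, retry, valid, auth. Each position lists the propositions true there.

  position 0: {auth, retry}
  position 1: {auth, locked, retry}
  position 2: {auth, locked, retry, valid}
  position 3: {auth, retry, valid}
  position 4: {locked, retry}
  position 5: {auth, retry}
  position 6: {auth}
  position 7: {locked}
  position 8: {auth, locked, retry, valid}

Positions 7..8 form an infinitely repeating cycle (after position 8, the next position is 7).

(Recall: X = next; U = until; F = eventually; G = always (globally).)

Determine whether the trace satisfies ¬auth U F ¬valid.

Walking from position 0: F ¬valid first holds at position 0, and ¬auth holds at every earlier position along the way, so ¬auth U F ¬valid holds.

Satisfied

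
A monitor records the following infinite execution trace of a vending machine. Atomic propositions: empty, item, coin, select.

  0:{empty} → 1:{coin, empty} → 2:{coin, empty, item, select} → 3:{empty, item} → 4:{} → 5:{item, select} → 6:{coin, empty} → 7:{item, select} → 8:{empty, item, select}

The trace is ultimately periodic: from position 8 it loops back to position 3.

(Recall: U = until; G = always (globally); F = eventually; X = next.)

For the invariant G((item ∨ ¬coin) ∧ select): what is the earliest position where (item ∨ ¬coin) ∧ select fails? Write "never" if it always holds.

At position 0 the labels are {empty}, so (item ∨ ¬coin) ∧ select is false there. This is the first violation.

0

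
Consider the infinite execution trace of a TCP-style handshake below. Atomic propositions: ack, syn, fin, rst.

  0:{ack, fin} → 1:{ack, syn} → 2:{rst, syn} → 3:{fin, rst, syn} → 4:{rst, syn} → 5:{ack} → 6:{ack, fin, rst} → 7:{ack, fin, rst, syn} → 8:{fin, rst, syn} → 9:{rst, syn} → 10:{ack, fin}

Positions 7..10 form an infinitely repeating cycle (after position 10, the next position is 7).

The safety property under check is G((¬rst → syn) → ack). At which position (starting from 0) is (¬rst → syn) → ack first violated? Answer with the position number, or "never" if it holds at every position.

2

Check (¬rst → syn) → ack at each position in order: 0 ✓, 1 ✓.
At position 2 the labels are {rst, syn}, so (¬rst → syn) → ack is false there. This is the first violation.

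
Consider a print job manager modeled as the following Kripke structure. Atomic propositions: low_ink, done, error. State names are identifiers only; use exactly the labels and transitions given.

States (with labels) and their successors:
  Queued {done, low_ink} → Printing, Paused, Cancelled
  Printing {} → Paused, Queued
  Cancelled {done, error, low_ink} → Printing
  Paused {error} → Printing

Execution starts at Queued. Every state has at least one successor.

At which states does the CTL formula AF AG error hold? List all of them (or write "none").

none

States satisfying AG error: ∅.
States satisfying AF AG error: ∅.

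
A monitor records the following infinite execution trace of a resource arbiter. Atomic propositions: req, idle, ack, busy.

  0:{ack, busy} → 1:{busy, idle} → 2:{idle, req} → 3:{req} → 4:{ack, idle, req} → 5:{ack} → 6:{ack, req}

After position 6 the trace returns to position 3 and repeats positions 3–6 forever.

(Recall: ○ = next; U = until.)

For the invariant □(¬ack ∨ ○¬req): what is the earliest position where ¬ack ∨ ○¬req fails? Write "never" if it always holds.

5

Check ¬ack ∨ ○¬req at each position in order: 0 ✓, 1 ✓, 2 ✓, 3 ✓, 4 ✓.
At position 5 the labels are {ack} and the next position 6 has {ack, req}, so ¬ack ∨ ○¬req is false there. This is the first violation.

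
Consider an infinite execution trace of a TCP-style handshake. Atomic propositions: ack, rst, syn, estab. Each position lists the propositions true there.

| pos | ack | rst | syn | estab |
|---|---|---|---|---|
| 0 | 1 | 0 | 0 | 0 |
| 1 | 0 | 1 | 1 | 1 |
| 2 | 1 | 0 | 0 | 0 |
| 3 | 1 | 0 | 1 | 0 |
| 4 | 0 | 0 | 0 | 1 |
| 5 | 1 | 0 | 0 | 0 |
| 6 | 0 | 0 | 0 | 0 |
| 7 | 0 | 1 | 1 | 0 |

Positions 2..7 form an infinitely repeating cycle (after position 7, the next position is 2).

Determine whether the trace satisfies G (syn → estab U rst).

Does not hold

syn → estab U rst must hold at every position from 0 onward. It fails at position 3, so G (syn → estab U rst) is false.
Positions where syn holds: 1, 3, 7.
Check estab U rst at each: 1→ok, 3→fails, 7→ok.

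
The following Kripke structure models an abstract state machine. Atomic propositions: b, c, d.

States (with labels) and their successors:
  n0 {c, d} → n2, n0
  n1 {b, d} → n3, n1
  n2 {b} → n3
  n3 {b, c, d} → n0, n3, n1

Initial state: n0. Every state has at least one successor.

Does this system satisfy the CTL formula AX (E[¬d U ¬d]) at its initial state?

No

States satisfying E[¬d U ¬d]: {n2}.
States satisfying AX (E[¬d U ¬d]): ∅.
n0 ∉ Sat(AX (E[¬d U ¬d])).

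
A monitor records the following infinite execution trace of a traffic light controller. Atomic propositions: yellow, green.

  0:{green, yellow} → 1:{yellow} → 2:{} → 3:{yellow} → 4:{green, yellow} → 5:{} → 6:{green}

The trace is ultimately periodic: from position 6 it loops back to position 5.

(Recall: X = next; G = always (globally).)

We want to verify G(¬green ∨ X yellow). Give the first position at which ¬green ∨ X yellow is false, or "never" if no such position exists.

4

Check ¬green ∨ X yellow at each position in order: 0 ✓, 1 ✓, 2 ✓, 3 ✓.
At position 4 the labels are {green, yellow} and the next position 5 has {}, so ¬green ∨ X yellow is false there. This is the first violation.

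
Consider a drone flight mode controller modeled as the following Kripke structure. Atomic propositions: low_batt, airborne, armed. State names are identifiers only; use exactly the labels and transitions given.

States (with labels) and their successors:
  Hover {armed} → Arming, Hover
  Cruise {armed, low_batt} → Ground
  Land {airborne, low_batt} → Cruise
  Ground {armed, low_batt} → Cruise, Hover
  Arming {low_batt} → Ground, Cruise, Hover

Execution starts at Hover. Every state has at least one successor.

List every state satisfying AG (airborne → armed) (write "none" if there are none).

{Hover, Cruise, Ground, Arming}

States satisfying airborne → armed: {Hover, Cruise, Ground, Arming}.
States satisfying AG (airborne → armed): {Hover, Cruise, Ground, Arming}.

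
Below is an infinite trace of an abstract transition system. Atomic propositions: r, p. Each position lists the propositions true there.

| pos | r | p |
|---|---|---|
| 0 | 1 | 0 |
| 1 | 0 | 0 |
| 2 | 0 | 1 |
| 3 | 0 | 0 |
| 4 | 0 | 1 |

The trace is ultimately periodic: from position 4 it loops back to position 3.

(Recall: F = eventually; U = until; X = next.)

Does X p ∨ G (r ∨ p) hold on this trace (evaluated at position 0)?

The position after 0 is 1; p is false there.
r ∨ p must hold at every position from 0 onward. It fails at position 1, so G (r ∨ p) is false.
At position 0: X p is false; G (r ∨ p) is false; so X p ∨ G (r ∨ p) is false.

No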